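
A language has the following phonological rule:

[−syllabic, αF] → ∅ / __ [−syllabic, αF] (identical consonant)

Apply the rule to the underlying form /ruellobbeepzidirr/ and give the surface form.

/ll/ is a geminate; the first /l/ deletes.
/bb/ is a geminate; the first /b/ deletes.
/rr/ is a geminate; the first /r/ deletes.
The other instances of /r/, /l/, /b/, /p/, /z/, /d/ do not occur in the required environment and remain unchanged.
Surface form: [ruelobeepzidir].

ruelobeepzidir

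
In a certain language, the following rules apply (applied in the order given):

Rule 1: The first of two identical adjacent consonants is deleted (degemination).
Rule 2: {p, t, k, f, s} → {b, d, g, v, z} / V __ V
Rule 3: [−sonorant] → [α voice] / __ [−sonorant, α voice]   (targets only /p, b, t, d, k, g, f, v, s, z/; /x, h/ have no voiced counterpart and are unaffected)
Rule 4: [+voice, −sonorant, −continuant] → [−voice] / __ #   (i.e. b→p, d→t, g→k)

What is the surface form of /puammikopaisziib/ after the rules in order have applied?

puamigobaizziip

Rule 1 (degemination): /mm/ is a geminate; the first /m/ deletes. /puammikopaisziib/ → puamikopaisziib.
Rule 2 (intervocalic voicing): /k/ is a voiceless obstruent between vowels /i/ and /o/, so it voices to [g]. /p/ is a voiceless obstruent between vowels /o/ and /a/, so it voices to [b]. /puamikopaisziib/ → puamigobaisziib.
Rule 3 (regressive voicing assimilation): /s/ precedes the voiced obstruent /z/, so it voices to [z] by assimilation. /puamigobaisziib/ → puamigobaizziib.
Rule 4 (final devoicing): /b/ is a voiced stop in word-final position, so it devoices to [p]. /puamigobaizziib/ → puamigobaizziip.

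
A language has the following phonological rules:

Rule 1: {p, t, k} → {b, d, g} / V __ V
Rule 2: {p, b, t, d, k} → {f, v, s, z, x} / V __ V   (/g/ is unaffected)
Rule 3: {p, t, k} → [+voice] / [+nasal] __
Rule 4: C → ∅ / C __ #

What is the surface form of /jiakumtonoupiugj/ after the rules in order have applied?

jiagumdonouviug

Rule 1 (intervocalic voicing): /k/ is a voiceless stop between vowels /a/ and /u/, so it voices to [g]. /p/ is a voiceless stop between vowels /u/ and /i/, so it voices to [b]. /jiakumtonoupiugj/ → jiagumtonoubiugj.
Rule 2 (intervocalic spirantization): /b/ is a stop between vowels /u/ and /i/, so it spirantizes to the fricative [v]. /jiagumtonoubiugj/ → jiagumtonouviugj.
Rule 3 (post-nasal voicing): /t/ is a voiceless stop immediately after the nasal /m/, so it voices to [d]. /jiagumtonouviugj/ → jiagumdonouviugj.
Rule 4 (final cluster simplification): /j/ is the second consonant of a word-final cluster /gj/, so it deletes. /jiagumdonouviugj/ → jiagumdonouviug.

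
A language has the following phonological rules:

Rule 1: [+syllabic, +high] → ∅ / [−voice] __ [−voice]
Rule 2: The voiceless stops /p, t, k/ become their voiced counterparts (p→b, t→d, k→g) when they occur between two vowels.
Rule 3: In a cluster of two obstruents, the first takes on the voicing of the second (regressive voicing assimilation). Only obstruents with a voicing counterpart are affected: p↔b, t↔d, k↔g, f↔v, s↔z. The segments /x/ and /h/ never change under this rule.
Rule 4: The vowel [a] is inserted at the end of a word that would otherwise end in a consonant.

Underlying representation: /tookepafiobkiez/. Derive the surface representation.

Rule 1 (high vowel syncope): no segment meets the environment; /tookepafiobkiez/ is unchanged.
Rule 2 (intervocalic voicing): /k/ is a voiceless stop between vowels /o/ and /e/, so it voices to [g]. /p/ is a voiceless stop between vowels /e/ and /a/, so it voices to [b]. /tookepafiobkiez/ → toogebafiobkiez.
Rule 3 (regressive voicing assimilation): /b/ precedes the voiceless obstruent /k/, so it devoices to [p] by assimilation. /toogebafiobkiez/ → toogebafiopkiez.
Rule 4 (final a-epenthesis): the form ends in the consonant /z/, so [a] is inserted word-finally. /toogebafiopkiez/ → toogebafiopkieza.

toogebafiopkieza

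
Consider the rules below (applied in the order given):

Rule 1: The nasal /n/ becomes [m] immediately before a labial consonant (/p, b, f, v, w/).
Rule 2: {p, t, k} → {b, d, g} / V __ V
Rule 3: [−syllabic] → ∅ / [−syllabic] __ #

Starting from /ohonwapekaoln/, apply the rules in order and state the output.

Rule 1 (nasal place assimilation): /n/ precedes the labial consonant /w/, so it assimilates in place to [m]. /ohonwapekaoln/ → ohomwapekaoln.
Rule 2 (intervocalic voicing): /p/ is a voiceless stop between vowels /a/ and /e/, so it voices to [b]. /k/ is a voiceless stop between vowels /e/ and /a/, so it voices to [g]. /ohomwapekaoln/ → ohomwabegaoln.
Rule 3 (final cluster simplification): /n/ is the second consonant of a word-final cluster /ln/, so it deletes. /ohomwabegaoln/ → ohomwabegaol.

ohomwabegaol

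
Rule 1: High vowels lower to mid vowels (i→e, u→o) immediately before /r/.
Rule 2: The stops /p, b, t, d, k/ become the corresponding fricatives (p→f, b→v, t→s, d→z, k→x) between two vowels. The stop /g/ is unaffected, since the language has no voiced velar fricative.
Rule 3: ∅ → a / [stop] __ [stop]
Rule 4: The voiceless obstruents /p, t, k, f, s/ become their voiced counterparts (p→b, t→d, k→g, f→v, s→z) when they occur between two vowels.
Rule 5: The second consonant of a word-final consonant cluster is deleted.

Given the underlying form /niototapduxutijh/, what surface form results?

Rule 1 (pre-rhotic lowering): no segment meets the environment; /niototapduxutijh/ is unchanged.
Rule 2 (intervocalic spirantization): /t/ is a stop between vowels /o/ and /o/, so it spirantizes to the fricative [s]. /t/ is a stop between vowels /o/ and /a/, so it spirantizes to the fricative [s]. /t/ is a stop between vowels /u/ and /i/, so it spirantizes to the fricative [s]. /niototapduxutijh/ → niososapduxusijh.
Rule 3 (stop-cluster a-epenthesis): /p/ and /d/ form a stop–stop cluster, so [a] is inserted between them. /niososapduxusijh/ → niososapaduxusijh.
Rule 4 (intervocalic voicing): /s/ is a voiceless obstruent between vowels /o/ and /o/, so it voices to [z]. /s/ is a voiceless obstruent between vowels /o/ and /a/, so it voices to [z]. /p/ is a voiceless obstruent between vowels /a/ and /a/, so it voices to [b]. /s/ is a voiceless obstruent between vowels /u/ and /i/, so it voices to [z]. /niososapaduxusijh/ → niozozabaduxuzijh.
Rule 5 (final cluster simplification): /h/ is the second consonant of a word-final cluster /jh/, so it deletes. /niozozabaduxuzijh/ → niozozabaduxuzij.

niozozabaduxuzij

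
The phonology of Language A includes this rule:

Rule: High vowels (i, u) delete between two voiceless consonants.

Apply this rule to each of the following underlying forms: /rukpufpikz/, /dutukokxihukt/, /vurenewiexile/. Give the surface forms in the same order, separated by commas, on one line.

/rukpufpikz/: /u/ is a high vowel flanked by voiceless consonants /p/ and /f/, so it deletes. /i/ is a high vowel flanked by voiceless consonants /p/ and /k/, so it deletes. → [rukpfpkz].
/dutukokxihukt/: /u/ is a high vowel flanked by voiceless consonants /t/ and /k/, so it deletes. /i/ is a high vowel flanked by voiceless consonants /x/ and /h/, so it deletes. /u/ is a high vowel flanked by voiceless consonants /h/ and /k/, so it deletes. → [dutkokxhkt].
/vurenewiexile/: the rule's environment is not met; surfaces unchanged as [vurenewiexile].

rukpfpkz, dutkokxhkt, vurenewiexile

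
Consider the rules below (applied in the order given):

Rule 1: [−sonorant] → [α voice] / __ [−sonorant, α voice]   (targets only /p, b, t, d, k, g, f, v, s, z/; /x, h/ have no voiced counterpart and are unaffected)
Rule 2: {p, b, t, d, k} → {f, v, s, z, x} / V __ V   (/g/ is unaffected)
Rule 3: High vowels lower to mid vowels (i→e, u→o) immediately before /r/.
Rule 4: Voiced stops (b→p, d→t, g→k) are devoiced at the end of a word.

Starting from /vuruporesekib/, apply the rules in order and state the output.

Rule 1 (regressive voicing assimilation): no segment meets the environment; /vuruporesekib/ is unchanged.
Rule 2 (intervocalic spirantization): /p/ is a stop between vowels /u/ and /o/, so it spirantizes to the fricative [f]. /k/ is a stop between vowels /e/ and /i/, so it spirantizes to the fricative [x]. /vuruporesekib/ → vuruforesexib.
Rule 3 (pre-rhotic lowering): /u/ is a high vowel immediately before /r/, so it lowers to [o]. /vuruforesexib/ → voruforesexib.
Rule 4 (final devoicing): /b/ is a voiced stop in word-final position, so it devoices to [p]. /voruforesexib/ → voruforesexip.

voruforesexip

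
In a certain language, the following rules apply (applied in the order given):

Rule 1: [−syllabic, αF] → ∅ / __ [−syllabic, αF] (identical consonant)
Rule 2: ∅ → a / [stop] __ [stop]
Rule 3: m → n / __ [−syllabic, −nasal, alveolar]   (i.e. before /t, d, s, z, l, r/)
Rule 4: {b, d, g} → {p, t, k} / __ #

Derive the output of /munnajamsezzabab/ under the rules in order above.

munajansezabap

Rule 1 (degemination): /nn/ is a geminate; the first /n/ deletes. /zz/ is a geminate; the first /z/ deletes. /munnajamsezzabab/ → munajamsezabab.
Rule 2 (stop-cluster a-epenthesis): no segment meets the environment; /munajamsezabab/ is unchanged.
Rule 3 (nasal place assimilation): /m/ precedes the alveolar consonant /s/, so it assimilates in place to [n]. /munajamsezabab/ → munajansezabab.
Rule 4 (final devoicing): /b/ is a voiced stop in word-final position, so it devoices to [p]. /munajansezabab/ → munajansezabap.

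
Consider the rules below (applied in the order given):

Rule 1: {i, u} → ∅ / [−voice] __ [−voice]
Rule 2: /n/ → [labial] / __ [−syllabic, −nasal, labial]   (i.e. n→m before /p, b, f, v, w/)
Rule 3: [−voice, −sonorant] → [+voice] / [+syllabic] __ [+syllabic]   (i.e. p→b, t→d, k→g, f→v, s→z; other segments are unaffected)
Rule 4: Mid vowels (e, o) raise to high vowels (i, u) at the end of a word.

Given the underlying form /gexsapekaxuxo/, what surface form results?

Rule 1 (high vowel syncope): /u/ is a high vowel flanked by voiceless consonants /x/ and /x/, so it deletes. /gexsapekaxuxo/ → gexsapekaxxo.
Rule 2 (nasal place assimilation): no segment meets the environment; /gexsapekaxxo/ is unchanged.
Rule 3 (intervocalic voicing): /p/ is a voiceless obstruent between vowels /a/ and /e/, so it voices to [b]. /k/ is a voiceless obstruent between vowels /e/ and /a/, so it voices to [g]. /gexsapekaxxo/ → gexsabegaxxo.
Rule 4 (final vowel raising): /o/ is a mid vowel in word-final position, so it raises to [u]. /gexsabegaxxo/ → gexsabegaxxu.

gexsabegaxxu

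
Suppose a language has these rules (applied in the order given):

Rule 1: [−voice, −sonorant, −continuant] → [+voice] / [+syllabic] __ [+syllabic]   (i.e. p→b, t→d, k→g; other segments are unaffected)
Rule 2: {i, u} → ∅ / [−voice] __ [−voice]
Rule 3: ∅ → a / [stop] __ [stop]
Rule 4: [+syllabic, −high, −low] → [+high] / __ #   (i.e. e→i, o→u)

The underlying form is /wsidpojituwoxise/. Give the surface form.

wsidapojiduwoxsi

Rule 1 (intervocalic voicing): /t/ is a voiceless stop between vowels /i/ and /u/, so it voices to [d]. /wsidpojituwoxise/ → wsidpojiduwoxise.
Rule 2 (high vowel syncope): /i/ is a high vowel flanked by voiceless consonants /x/ and /s/, so it deletes. /wsidpojiduwoxise/ → wsidpojiduwoxse.
Rule 3 (stop-cluster a-epenthesis): /d/ and /p/ form a stop–stop cluster, so [a] is inserted between them. /wsidpojiduwoxse/ → wsidapojiduwoxse.
Rule 4 (final vowel raising): /e/ is a mid vowel in word-final position, so it raises to [i]. /wsidapojiduwoxse/ → wsidapojiduwoxsi.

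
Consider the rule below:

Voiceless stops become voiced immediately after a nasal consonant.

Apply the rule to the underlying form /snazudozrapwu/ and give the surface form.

No segment of /snazudozrapwu/ meets the structural description of the rule, so the form surfaces unchanged.

snazudozrapwu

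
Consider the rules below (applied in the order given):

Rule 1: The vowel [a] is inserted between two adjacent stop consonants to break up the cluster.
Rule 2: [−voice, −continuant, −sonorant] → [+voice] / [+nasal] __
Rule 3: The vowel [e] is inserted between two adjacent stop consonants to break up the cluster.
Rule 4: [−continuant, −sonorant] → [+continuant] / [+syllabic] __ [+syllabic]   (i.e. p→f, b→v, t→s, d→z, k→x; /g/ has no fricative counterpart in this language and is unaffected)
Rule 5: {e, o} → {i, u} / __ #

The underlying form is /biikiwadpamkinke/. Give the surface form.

biixiwazafamgingi

Rule 1 (stop-cluster a-epenthesis): /d/ and /p/ form a stop–stop cluster, so [a] is inserted between them. /biikiwadpamkinke/ → biikiwadapamkinke.
Rule 2 (post-nasal voicing): /k/ is a voiceless stop immediately after the nasal /m/, so it voices to [g]. /k/ is a voiceless stop immediately after the nasal /n/, so it voices to [g]. /biikiwadapamkinke/ → biikiwadapamginge.
Rule 3 (stop-cluster e-epenthesis): no segment meets the environment; /biikiwadapamginge/ is unchanged.
Rule 4 (intervocalic spirantization): /k/ is a stop between vowels /i/ and /i/, so it spirantizes to the fricative [x]. /d/ is a stop between vowels /a/ and /a/, so it spirantizes to the fricative [z]. /p/ is a stop between vowels /a/ and /a/, so it spirantizes to the fricative [f]. /biikiwadapamginge/ → biixiwazafamginge.
Rule 5 (final vowel raising): /e/ is a mid vowel in word-final position, so it raises to [i]. /biixiwazafamginge/ → biixiwazafamgingi.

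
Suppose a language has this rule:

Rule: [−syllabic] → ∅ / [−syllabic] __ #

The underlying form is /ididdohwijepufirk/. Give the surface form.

/k/ is the second consonant of a word-final cluster /rk/, so it deletes.
Surface form: [ididdohwijepufir].

ididdohwijepufir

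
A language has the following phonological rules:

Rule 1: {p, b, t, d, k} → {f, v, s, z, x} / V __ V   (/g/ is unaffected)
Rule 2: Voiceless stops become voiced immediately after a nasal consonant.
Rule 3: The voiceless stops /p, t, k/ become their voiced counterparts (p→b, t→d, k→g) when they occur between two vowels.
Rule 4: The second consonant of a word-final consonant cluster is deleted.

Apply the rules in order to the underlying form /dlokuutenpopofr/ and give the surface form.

Rule 1 (intervocalic spirantization): /k/ is a stop between vowels /o/ and /u/, so it spirantizes to the fricative [x]. /t/ is a stop between vowels /u/ and /e/, so it spirantizes to the fricative [s]. /p/ is a stop between vowels /o/ and /o/, so it spirantizes to the fricative [f]. /dlokuutenpopofr/ → dloxuusenpofofr.
Rule 2 (post-nasal voicing): /p/ is a voiceless stop immediately after the nasal /n/, so it voices to [b]. /dloxuusenpofofr/ → dloxuusenbofofr.
Rule 3 (intervocalic voicing): no segment meets the environment; /dloxuusenbofofr/ is unchanged.
Rule 4 (final cluster simplification): /r/ is the second consonant of a word-final cluster /fr/, so it deletes. /dloxuusenbofofr/ → dloxuusenbofof.

dloxuusenbofof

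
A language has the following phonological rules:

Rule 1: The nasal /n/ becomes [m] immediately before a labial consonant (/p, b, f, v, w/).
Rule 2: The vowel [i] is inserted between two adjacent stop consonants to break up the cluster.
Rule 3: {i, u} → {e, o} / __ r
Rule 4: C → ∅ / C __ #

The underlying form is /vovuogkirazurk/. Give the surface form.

Rule 1 (nasal place assimilation): no segment meets the environment; /vovuogkirazurk/ is unchanged.
Rule 2 (stop-cluster i-epenthesis): /g/ and /k/ form a stop–stop cluster, so [i] is inserted between them. /vovuogkirazurk/ → vovuogikirazurk.
Rule 3 (pre-rhotic lowering): /i/ is a high vowel immediately before /r/, so it lowers to [e]. /u/ is a high vowel immediately before /r/, so it lowers to [o]. /vovuogikirazurk/ → vovuogikerazork.
Rule 4 (final cluster simplification): /k/ is the second consonant of a word-final cluster /rk/, so it deletes. /vovuogikerazork/ → vovuogikerazor.

vovuogikerazor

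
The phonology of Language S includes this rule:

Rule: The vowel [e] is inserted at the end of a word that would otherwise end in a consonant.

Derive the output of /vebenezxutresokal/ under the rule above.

vebenezxutresokale

the form ends in the consonant /l/, so [e] is inserted word-finally.
Surface form: [vebenezxutresokale].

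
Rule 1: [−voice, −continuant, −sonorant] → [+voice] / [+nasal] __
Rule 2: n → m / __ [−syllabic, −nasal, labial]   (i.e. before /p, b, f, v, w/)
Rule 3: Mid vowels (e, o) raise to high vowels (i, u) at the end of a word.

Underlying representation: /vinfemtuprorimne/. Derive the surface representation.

vimfemduprorimni

Rule 1 (post-nasal voicing): /t/ is a voiceless stop immediately after the nasal /m/, so it voices to [d]. /vinfemtuprorimne/ → vinfemduprorimne.
Rule 2 (nasal place assimilation): /n/ precedes the labial consonant /f/, so it assimilates in place to [m]. /vinfemduprorimne/ → vimfemduprorimne.
Rule 3 (final vowel raising): /e/ is a mid vowel in word-final position, so it raises to [i]. /vimfemduprorimne/ → vimfemduprorimni.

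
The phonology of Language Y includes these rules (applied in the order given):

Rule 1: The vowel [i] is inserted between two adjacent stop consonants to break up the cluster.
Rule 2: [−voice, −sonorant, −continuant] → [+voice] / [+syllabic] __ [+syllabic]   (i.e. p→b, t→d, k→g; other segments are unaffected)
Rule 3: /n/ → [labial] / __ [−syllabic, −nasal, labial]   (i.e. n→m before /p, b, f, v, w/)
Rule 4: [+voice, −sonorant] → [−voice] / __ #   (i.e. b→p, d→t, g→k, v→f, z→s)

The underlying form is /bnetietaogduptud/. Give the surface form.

Rule 1 (stop-cluster i-epenthesis): /g/ and /d/ form a stop–stop cluster, so [i] is inserted between them. /p/ and /t/ form a stop–stop cluster, so [i] is inserted between them. /bnetietaogduptud/ → bnetietaogidupitud.
Rule 2 (intervocalic voicing): /t/ is a voiceless stop between vowels /e/ and /i/, so it voices to [d]. /t/ is a voiceless stop between vowels /e/ and /a/, so it voices to [d]. /p/ is a voiceless stop between vowels /u/ and /i/, so it voices to [b]. /t/ is a voiceless stop between vowels /i/ and /u/, so it voices to [d]. /bnetietaogidupitud/ → bnediedaogidubidud.
Rule 3 (nasal place assimilation): no segment meets the environment; /bnediedaogidubidud/ is unchanged.
Rule 4 (final devoicing): /d/ is a voiced obstruent in word-final position, so it devoices to [t]. /bnediedaogidubidud/ → bnediedaogidubidut.

bnediedaogidubidut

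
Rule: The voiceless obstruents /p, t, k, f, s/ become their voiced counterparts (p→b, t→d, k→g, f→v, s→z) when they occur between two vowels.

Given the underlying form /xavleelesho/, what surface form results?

xavleelesho

No segment of /xavleelesho/ meets the structural description of the rule, so the form surfaces unchanged.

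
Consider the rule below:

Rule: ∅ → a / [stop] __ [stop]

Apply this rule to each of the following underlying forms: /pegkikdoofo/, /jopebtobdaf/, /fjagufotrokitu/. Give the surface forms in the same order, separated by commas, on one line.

/pegkikdoofo/: /g/ and /k/ form a stop–stop cluster, so [a] is inserted between them. /k/ and /d/ form a stop–stop cluster, so [a] is inserted between them. → [pegakikadoofo].
/jopebtobdaf/: /b/ and /t/ form a stop–stop cluster, so [a] is inserted between them. /b/ and /d/ form a stop–stop cluster, so [a] is inserted between them. → [jopebatobadaf].
/fjagufotrokitu/: the rule's environment is not met; surfaces unchanged as [fjagufotrokitu].

pegakikadoofo, jopebatobadaf, fjagufotrokitu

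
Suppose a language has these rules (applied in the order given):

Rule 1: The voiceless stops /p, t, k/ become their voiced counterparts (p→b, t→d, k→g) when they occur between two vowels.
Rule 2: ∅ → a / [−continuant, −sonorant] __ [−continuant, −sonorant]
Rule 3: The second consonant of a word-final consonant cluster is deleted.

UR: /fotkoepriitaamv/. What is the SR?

Rule 1 (intervocalic voicing): /t/ is a voiceless stop between vowels /i/ and /a/, so it voices to [d]. /fotkoepriitaamv/ → fotkoepriidaamv.
Rule 2 (stop-cluster a-epenthesis): /t/ and /k/ form a stop–stop cluster, so [a] is inserted between them. /fotkoepriidaamv/ → fotakoepriidaamv.
Rule 3 (final cluster simplification): /v/ is the second consonant of a word-final cluster /mv/, so it deletes. /fotakoepriidaamv/ → fotakoepriidaam.

fotakoepriidaam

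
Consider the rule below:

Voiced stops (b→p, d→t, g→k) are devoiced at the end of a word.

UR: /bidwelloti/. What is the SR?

No segment of /bidwelloti/ meets the structural description of the rule, so the form surfaces unchanged.

bidwelloti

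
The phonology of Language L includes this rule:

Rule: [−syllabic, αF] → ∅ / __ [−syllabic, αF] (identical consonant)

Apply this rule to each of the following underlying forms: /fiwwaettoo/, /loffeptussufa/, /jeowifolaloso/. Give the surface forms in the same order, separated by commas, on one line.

/fiwwaettoo/: /ww/ is a geminate; the first /w/ deletes. /tt/ is a geminate; the first /t/ deletes. → [fiwaetoo].
/loffeptussufa/: /ff/ is a geminate; the first /f/ deletes. /ss/ is a geminate; the first /s/ deletes. → [lofeptusufa].
/jeowifolaloso/: the rule's environment is not met; surfaces unchanged as [jeowifolaloso].

fiwaetoo, lofeptusufa, jeowifolaloso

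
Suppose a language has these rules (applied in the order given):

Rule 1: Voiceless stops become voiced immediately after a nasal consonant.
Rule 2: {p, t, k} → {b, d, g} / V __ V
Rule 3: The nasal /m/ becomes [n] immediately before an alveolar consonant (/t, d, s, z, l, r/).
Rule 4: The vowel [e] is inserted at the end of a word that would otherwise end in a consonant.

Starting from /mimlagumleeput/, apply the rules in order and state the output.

Rule 1 (post-nasal voicing): no segment meets the environment; /mimlagumleeput/ is unchanged.
Rule 2 (intervocalic voicing): /p/ is a voiceless stop between vowels /e/ and /u/, so it voices to [b]. /mimlagumleeput/ → mimlagumleebut.
Rule 3 (nasal place assimilation): /m/ precedes the alveolar consonant /l/, so it assimilates in place to [n]. /m/ precedes the alveolar consonant /l/, so it assimilates in place to [n]. /mimlagumleebut/ → minlagunleebut.
Rule 4 (final e-epenthesis): the form ends in the consonant /t/, so [e] is inserted word-finally. /minlagunleebut/ → minlagunleebute.

minlagunleebute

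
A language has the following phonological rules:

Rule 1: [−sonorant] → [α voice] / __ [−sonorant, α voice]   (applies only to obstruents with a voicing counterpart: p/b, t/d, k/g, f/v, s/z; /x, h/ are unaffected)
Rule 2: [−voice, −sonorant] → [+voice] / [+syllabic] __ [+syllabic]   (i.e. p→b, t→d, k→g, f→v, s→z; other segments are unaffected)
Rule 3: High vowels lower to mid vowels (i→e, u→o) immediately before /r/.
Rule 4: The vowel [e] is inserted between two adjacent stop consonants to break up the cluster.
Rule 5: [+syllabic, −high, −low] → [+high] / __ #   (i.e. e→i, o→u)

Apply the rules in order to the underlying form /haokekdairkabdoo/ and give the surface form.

Rule 1 (regressive voicing assimilation): /k/ precedes the voiced obstruent /d/, so it voices to [g] by assimilation. /haokekdairkabdoo/ → haokegdairkabdoo.
Rule 2 (intervocalic voicing): /k/ is a voiceless obstruent between vowels /o/ and /e/, so it voices to [g]. /haokegdairkabdoo/ → haogegdairkabdoo.
Rule 3 (pre-rhotic lowering): /i/ is a high vowel immediately before /r/, so it lowers to [e]. /haogegdairkabdoo/ → haogegdaerkabdoo.
Rule 4 (stop-cluster e-epenthesis): /g/ and /d/ form a stop–stop cluster, so [e] is inserted between them. /b/ and /d/ form a stop–stop cluster, so [e] is inserted between them. /haogegdaerkabdoo/ → haogegedaerkabedoo.
Rule 5 (final vowel raising): /o/ is a mid vowel in word-final position, so it raises to [u]. /haogegedaerkabedoo/ → haogegedaerkabedou.

haogegedaerkabedou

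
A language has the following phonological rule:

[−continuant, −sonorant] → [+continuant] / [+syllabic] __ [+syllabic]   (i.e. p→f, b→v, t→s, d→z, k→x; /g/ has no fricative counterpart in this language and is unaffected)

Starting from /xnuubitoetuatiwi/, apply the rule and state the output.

/b/ is a stop between vowels /u/ and /i/, so it spirantizes to the fricative [v].
/t/ is a stop between vowels /i/ and /o/, so it spirantizes to the fricative [s].
/t/ is a stop between vowels /e/ and /u/, so it spirantizes to the fricative [s].
/t/ is a stop between vowels /a/ and /i/, so it spirantizes to the fricative [s].
Surface form: [xnuuvisoesuasiwi].

xnuuvisoesuasiwi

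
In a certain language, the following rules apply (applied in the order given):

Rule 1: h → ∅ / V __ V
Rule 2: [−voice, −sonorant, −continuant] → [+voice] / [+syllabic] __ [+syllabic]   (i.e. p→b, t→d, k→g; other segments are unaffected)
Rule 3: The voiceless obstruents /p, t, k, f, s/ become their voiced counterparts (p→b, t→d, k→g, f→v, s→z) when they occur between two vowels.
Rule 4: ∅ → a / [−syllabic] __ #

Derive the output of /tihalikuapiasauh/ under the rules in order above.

tialiguabiazauha

Rule 1 (intervocalic h-deletion): /h/ occurs between vowels /i/ and /a/, so it deletes. /tihalikuapiasauh/ → tialikuapiasauh.
Rule 2 (intervocalic voicing): /k/ is a voiceless stop between vowels /i/ and /u/, so it voices to [g]. /p/ is a voiceless stop between vowels /a/ and /i/, so it voices to [b]. /tialikuapiasauh/ → tialiguabiasauh.
Rule 3 (intervocalic voicing): /s/ is a voiceless obstruent between vowels /a/ and /a/, so it voices to [z]. /tialiguabiasauh/ → tialiguabiazauh.
Rule 4 (final a-epenthesis): the form ends in the consonant /h/, so [a] is inserted word-finally. /tialiguabiazauh/ → tialiguabiazauha.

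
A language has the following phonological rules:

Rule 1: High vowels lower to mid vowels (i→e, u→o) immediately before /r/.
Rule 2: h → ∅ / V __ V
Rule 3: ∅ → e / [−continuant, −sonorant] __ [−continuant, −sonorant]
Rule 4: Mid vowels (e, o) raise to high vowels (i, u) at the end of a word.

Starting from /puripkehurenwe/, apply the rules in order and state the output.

poripekeorenwi

Rule 1 (pre-rhotic lowering): /u/ is a high vowel immediately before /r/, so it lowers to [o]. /u/ is a high vowel immediately before /r/, so it lowers to [o]. /puripkehurenwe/ → poripkehorenwe.
Rule 2 (intervocalic h-deletion): /h/ occurs between vowels /e/ and /o/, so it deletes. /poripkehorenwe/ → poripkeorenwe.
Rule 3 (stop-cluster e-epenthesis): /p/ and /k/ form a stop–stop cluster, so [e] is inserted between them. /poripkeorenwe/ → poripekeorenwe.
Rule 4 (final vowel raising): /e/ is a mid vowel in word-final position, so it raises to [i]. /poripekeorenwe/ → poripekeorenwi.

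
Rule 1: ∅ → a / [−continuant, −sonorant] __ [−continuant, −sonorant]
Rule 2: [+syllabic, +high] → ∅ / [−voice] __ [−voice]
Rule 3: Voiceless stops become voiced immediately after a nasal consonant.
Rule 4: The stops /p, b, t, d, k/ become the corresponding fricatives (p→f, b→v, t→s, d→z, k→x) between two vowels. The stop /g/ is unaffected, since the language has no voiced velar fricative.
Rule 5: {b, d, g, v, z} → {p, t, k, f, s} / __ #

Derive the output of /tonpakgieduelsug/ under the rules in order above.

Rule 1 (stop-cluster a-epenthesis): /k/ and /g/ form a stop–stop cluster, so [a] is inserted between them. /tonpakgieduelsug/ → tonpakagieduelsug.
Rule 2 (high vowel syncope): no segment meets the environment; /tonpakagieduelsug/ is unchanged.
Rule 3 (post-nasal voicing): /p/ is a voiceless stop immediately after the nasal /n/, so it voices to [b]. /tonpakagieduelsug/ → tonbakagieduelsug.
Rule 4 (intervocalic spirantization): /k/ is a stop between vowels /a/ and /a/, so it spirantizes to the fricative [x]. /d/ is a stop between vowels /e/ and /u/, so it spirantizes to the fricative [z]. /tonbakagieduelsug/ → tonbaxagiezuelsug.
Rule 5 (final devoicing): /g/ is a voiced obstruent in word-final position, so it devoices to [k]. /tonbaxagiezuelsug/ → tonbaxagiezuelsuk.

tonbaxagiezuelsuk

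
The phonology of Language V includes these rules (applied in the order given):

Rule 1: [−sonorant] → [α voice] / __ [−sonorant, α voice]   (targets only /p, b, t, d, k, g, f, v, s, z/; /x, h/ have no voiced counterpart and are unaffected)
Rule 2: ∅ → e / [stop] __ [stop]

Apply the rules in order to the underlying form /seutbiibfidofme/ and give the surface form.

Rule 1 (regressive voicing assimilation): /t/ precedes the voiced obstruent /b/, so it voices to [d] by assimilation. /b/ precedes the voiceless obstruent /f/, so it devoices to [p] by assimilation. /seutbiibfidofme/ → seudbiipfidofme.
Rule 2 (stop-cluster e-epenthesis): /d/ and /b/ form a stop–stop cluster, so [e] is inserted between them. /seudbiipfidofme/ → seudebiipfidofme.

seudebiipfidofme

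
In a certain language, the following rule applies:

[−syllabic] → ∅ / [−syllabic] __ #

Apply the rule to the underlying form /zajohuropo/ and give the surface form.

zajohuropo

No segment of /zajohuropo/ meets the structural description of the rule, so the form surfaces unchanged.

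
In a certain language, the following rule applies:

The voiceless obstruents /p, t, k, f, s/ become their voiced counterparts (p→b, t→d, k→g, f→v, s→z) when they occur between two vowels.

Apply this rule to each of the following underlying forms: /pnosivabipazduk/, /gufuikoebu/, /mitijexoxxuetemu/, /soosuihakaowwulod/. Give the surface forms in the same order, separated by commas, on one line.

pnozivabibazduk, guvuigoebu, midijexoxxuedemu, soozuihagaowwulod

/pnosivabipazduk/: /s/ is a voiceless obstruent between vowels /o/ and /i/, so it voices to [z]. /p/ is a voiceless obstruent between vowels /i/ and /a/, so it voices to [b]. → [pnozivabibazduk].
/gufuikoebu/: /f/ is a voiceless obstruent between vowels /u/ and /u/, so it voices to [v]. /k/ is a voiceless obstruent between vowels /i/ and /o/, so it voices to [g]. → [guvuigoebu].
/mitijexoxxuetemu/: /t/ is a voiceless obstruent between vowels /i/ and /i/, so it voices to [d]. /t/ is a voiceless obstruent between vowels /e/ and /e/, so it voices to [d]. → [midijexoxxuedemu].
/soosuihakaowwulod/: /s/ is a voiceless obstruent between vowels /o/ and /u/, so it voices to [z]. /k/ is a voiceless obstruent between vowels /a/ and /a/, so it voices to [g]. → [soozuihagaowwulod].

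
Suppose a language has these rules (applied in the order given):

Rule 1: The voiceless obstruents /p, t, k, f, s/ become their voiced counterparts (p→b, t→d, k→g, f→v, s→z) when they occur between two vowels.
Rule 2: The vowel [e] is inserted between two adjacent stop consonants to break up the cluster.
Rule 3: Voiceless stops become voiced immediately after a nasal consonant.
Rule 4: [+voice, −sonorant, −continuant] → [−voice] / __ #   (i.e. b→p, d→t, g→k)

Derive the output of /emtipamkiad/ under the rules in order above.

emdibamgiat

Rule 1 (intervocalic voicing): /p/ is a voiceless obstruent between vowels /i/ and /a/, so it voices to [b]. /emtipamkiad/ → emtibamkiad.
Rule 2 (stop-cluster e-epenthesis): no segment meets the environment; /emtibamkiad/ is unchanged.
Rule 3 (post-nasal voicing): /t/ is a voiceless stop immediately after the nasal /m/, so it voices to [d]. /k/ is a voiceless stop immediately after the nasal /m/, so it voices to [g]. /emtibamkiad/ → emdibamgiad.
Rule 4 (final devoicing): /d/ is a voiced stop in word-final position, so it devoices to [t]. /emdibamgiad/ → emdibamgiat.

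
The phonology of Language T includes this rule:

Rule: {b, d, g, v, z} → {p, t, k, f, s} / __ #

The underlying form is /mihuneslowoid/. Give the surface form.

/d/ is a voiced obstruent in word-final position, so it devoices to [t].
Surface form: [mihuneslowoit].

mihuneslowoit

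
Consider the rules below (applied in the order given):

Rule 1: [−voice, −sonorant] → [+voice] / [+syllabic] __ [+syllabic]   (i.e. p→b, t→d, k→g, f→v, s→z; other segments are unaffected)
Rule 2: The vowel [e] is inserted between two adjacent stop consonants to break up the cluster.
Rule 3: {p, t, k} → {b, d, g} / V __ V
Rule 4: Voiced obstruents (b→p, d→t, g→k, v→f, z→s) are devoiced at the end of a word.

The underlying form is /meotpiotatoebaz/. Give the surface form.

Rule 1 (intervocalic voicing): /t/ is a voiceless obstruent between vowels /o/ and /a/, so it voices to [d]. /t/ is a voiceless obstruent between vowels /a/ and /o/, so it voices to [d]. /meotpiotatoebaz/ → meotpiodadoebaz.
Rule 2 (stop-cluster e-epenthesis): /t/ and /p/ form a stop–stop cluster, so [e] is inserted between them. /meotpiodadoebaz/ → meotepiodadoebaz.
Rule 3 (intervocalic voicing): /t/ is a voiceless stop between vowels /o/ and /e/, so it voices to [d]. /p/ is a voiceless stop between vowels /e/ and /i/, so it voices to [b]. /meotepiodadoebaz/ → meodebiodadoebaz.
Rule 4 (final devoicing): /z/ is a voiced obstruent in word-final position, so it devoices to [s]. /meodebiodadoebaz/ → meodebiodadoebas.

meodebiodadoebas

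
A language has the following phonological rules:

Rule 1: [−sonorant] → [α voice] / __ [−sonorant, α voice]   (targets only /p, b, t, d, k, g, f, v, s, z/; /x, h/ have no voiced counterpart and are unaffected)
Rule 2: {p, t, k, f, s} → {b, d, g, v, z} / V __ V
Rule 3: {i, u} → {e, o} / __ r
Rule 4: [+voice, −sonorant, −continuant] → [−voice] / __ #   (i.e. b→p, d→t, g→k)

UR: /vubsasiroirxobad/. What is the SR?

Rule 1 (regressive voicing assimilation): /b/ precedes the voiceless obstruent /s/, so it devoices to [p] by assimilation. /vubsasiroirxobad/ → vupsasiroirxobad.
Rule 2 (intervocalic voicing): /s/ is a voiceless obstruent between vowels /a/ and /i/, so it voices to [z]. /vupsasiroirxobad/ → vupsaziroirxobad.
Rule 3 (pre-rhotic lowering): /i/ is a high vowel immediately before /r/, so it lowers to [e]. /i/ is a high vowel immediately before /r/, so it lowers to [e]. /vupsaziroirxobad/ → vupsazeroerxobad.
Rule 4 (final devoicing): /d/ is a voiced stop in word-final position, so it devoices to [t]. /vupsazeroerxobad/ → vupsazeroerxobat.

vupsazeroerxobat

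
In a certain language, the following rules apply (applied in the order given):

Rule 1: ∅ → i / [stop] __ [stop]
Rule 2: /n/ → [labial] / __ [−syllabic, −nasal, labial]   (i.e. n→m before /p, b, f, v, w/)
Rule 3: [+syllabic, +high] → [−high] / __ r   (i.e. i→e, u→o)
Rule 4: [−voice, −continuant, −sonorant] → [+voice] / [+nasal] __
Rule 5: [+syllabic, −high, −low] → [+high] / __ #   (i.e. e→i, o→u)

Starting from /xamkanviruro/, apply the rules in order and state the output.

xamgamveroru

Rule 1 (stop-cluster i-epenthesis): no segment meets the environment; /xamkanviruro/ is unchanged.
Rule 2 (nasal place assimilation): /n/ precedes the labial consonant /v/, so it assimilates in place to [m]. /xamkanviruro/ → xamkamviruro.
Rule 3 (pre-rhotic lowering): /i/ is a high vowel immediately before /r/, so it lowers to [e]. /u/ is a high vowel immediately before /r/, so it lowers to [o]. /xamkamviruro/ → xamkamveroro.
Rule 4 (post-nasal voicing): /k/ is a voiceless stop immediately after the nasal /m/, so it voices to [g]. /xamkamveroro/ → xamgamveroro.
Rule 5 (final vowel raising): /o/ is a mid vowel in word-final position, so it raises to [u]. /xamgamveroro/ → xamgamveroru.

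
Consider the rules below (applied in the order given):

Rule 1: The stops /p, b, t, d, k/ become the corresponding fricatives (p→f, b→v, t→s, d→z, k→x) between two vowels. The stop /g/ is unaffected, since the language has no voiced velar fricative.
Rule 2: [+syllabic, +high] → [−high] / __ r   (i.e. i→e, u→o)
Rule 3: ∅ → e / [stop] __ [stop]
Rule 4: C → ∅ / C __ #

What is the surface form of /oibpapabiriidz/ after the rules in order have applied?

oibepafaveriid

Rule 1 (intervocalic spirantization): /p/ is a stop between vowels /a/ and /a/, so it spirantizes to the fricative [f]. /b/ is a stop between vowels /a/ and /i/, so it spirantizes to the fricative [v]. /oibpapabiriidz/ → oibpafaviriidz.
Rule 2 (pre-rhotic lowering): /i/ is a high vowel immediately before /r/, so it lowers to [e]. /oibpafaviriidz/ → oibpafaveriidz.
Rule 3 (stop-cluster e-epenthesis): /b/ and /p/ form a stop–stop cluster, so [e] is inserted between them. /oibpafaveriidz/ → oibepafaveriidz.
Rule 4 (final cluster simplification): /z/ is the second consonant of a word-final cluster /dz/, so it deletes. /oibepafaveriidz/ → oibepafaveriid.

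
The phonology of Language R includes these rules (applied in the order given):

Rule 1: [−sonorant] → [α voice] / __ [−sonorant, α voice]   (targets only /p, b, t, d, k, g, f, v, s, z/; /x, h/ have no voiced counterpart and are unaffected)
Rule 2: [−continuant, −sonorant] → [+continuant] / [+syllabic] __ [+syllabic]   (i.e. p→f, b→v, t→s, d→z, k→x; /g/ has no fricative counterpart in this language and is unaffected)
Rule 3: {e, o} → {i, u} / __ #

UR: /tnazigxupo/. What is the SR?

tnazikxufu

Rule 1 (regressive voicing assimilation): /g/ precedes the voiceless obstruent /x/, so it devoices to [k] by assimilation. /tnazigxupo/ → tnazikxupo.
Rule 2 (intervocalic spirantization): /p/ is a stop between vowels /u/ and /o/, so it spirantizes to the fricative [f]. /tnazikxupo/ → tnazikxufo.
Rule 3 (final vowel raising): /o/ is a mid vowel in word-final position, so it raises to [u]. /tnazikxufo/ → tnazikxufu.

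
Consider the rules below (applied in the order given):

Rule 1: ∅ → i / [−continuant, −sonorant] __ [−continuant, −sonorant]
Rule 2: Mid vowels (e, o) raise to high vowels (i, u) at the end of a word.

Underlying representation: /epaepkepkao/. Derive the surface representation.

Rule 1 (stop-cluster i-epenthesis): /p/ and /k/ form a stop–stop cluster, so [i] is inserted between them. /p/ and /k/ form a stop–stop cluster, so [i] is inserted between them. /epaepkepkao/ → epaepikepikao.
Rule 2 (final vowel raising): /o/ is a mid vowel in word-final position, so it raises to [u]. /epaepikepikao/ → epaepikepikau.

epaepikepikau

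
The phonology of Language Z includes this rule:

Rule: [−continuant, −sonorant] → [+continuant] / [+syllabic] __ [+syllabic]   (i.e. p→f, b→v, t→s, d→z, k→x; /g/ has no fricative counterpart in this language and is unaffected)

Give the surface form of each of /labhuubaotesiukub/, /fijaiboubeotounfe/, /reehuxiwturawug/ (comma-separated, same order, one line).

labhuuvaosesiuxub, fijaivouveosounfe, reehuxiwturawug

/labhuubaotesiukub/: /b/ is a stop between vowels /u/ and /a/, so it spirantizes to the fricative [v]. /t/ is a stop between vowels /o/ and /e/, so it spirantizes to the fricative [s]. /k/ is a stop between vowels /u/ and /u/, so it spirantizes to the fricative [x]. → [labhuuvaosesiuxub].
/fijaiboubeotounfe/: /b/ is a stop between vowels /i/ and /o/, so it spirantizes to the fricative [v]. /b/ is a stop between vowels /u/ and /e/, so it spirantizes to the fricative [v]. /t/ is a stop between vowels /o/ and /o/, so it spirantizes to the fricative [s]. → [fijaivouveosounfe].
/reehuxiwturawug/: the rule's environment is not met; surfaces unchanged as [reehuxiwturawug].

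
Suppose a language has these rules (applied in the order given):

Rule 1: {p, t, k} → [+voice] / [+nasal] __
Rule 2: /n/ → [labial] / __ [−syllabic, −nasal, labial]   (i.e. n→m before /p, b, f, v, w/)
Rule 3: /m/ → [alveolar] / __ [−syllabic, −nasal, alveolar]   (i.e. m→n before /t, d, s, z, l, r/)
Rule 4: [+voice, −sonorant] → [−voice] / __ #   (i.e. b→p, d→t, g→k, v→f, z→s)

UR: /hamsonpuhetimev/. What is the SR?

Rule 1 (post-nasal voicing): /p/ is a voiceless stop immediately after the nasal /n/, so it voices to [b]. /hamsonpuhetimev/ → hamsonbuhetimev.
Rule 2 (nasal place assimilation): /n/ precedes the labial consonant /b/, so it assimilates in place to [m]. /hamsonbuhetimev/ → hamsombuhetimev.
Rule 3 (nasal place assimilation): /m/ precedes the alveolar consonant /s/, so it assimilates in place to [n]. /hamsombuhetimev/ → hansombuhetimev.
Rule 4 (final devoicing): /v/ is a voiced obstruent in word-final position, so it devoices to [f]. /hansombuhetimev/ → hansombuhetimef.

hansombuhetimef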